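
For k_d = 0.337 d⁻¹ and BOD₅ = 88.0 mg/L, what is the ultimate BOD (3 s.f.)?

BOD₅ = L₀(1 − e^(−5k_d)) ⇒ L₀ = BOD₅ / (1 − e^(−5×0.337))
= 88.0 / (1 − 0.1854) = 88.0 / 0.8146 = 108.0 mg/L.

L₀ ≈ 108 mg/L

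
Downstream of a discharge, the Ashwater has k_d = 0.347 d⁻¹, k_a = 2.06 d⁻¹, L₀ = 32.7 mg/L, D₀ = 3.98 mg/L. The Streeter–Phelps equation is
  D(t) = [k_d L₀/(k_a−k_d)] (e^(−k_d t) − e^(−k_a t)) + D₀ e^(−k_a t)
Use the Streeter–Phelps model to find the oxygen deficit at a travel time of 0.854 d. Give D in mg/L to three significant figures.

k_d L₀/(k_a−k_d) = 0.347×32.7/(2.06−0.347) = 11.35/1.713 = 6.624 mg/L.
e^(−k_d t) = e^(−0.347×0.8540) = 0.7435; e^(−k_a t) = e^(−2.06×0.8540) = 0.1722.
D = 6.624 × (0.7435 − 0.1722) + 3.98 × 0.1722 = 3.785 + 0.6853 = 4.470 mg/L.

D ≈ 4.47 mg/L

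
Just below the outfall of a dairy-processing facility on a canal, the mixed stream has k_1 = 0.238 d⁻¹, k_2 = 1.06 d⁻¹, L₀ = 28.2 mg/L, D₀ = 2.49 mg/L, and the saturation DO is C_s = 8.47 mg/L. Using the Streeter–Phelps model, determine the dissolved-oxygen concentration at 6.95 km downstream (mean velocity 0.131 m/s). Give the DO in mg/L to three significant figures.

Travel time t = x/v = 6.95 km / (0.131 m/s) = 6950 m / 0.131 m/s = 53050 s = 0.6140 d.
k_1 L₀/(k_2−k_1) = 0.238×28.2/(1.06−0.238) = 6.712/0.8220 = 8.165 mg/L.
e^(−k_1 t) = e^(−0.238×0.6140) = 0.8640; e^(−k_2 t) = e^(−1.06×0.6140) = 0.5216.
D = 8.165 × (0.8640 − 0.5216) + 2.49 × 0.5216 = 2.796 + 1.299 = 4.095 mg/L.
DO = C_s − D = 8.47 − 4.095 = 4.375 mg/L.

DO ≈ 4.38 mg/L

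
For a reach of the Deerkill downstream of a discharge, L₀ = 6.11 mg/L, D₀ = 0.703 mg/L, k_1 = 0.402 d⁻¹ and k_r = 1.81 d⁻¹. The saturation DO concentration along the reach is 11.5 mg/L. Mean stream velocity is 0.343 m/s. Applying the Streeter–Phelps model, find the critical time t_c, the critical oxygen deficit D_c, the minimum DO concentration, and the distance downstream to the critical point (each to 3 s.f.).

t_c ≈ 0.702 d; D_c ≈ 1.02 mg/L; min DO ≈ 10.5 mg/L; x_c ≈ 20.8 km

With k_r/k_1 = 4.502 and 1 − D₀(k_r−k_1)/(k_1 L₀) = 0.5970,
t_c = ln(4.502 × 0.5970) / (1.81 − 0.402) = ln(2.688) / 1.408 = 0.9888/1.408 = 0.7023 d.
D_c = (k_1/k_r) L₀ e^(−k_1 t_c) = (0.402/1.81) × 6.11 × e^(−0.402×0.7023) = 0.2221 × 6.11 × 0.7540 = 1.023 mg/L.
Minimum DO = C_s − D_c = 11.5 − 1.023 = 10.48 mg/L.
x_c = v t_c = 0.343 m/s × 0.7023 d × 86400 s/d = 20810 m ≈ 20.8 km.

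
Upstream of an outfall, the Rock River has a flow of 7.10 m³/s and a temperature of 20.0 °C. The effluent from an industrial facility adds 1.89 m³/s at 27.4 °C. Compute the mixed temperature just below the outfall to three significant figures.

21.6 °C

Flow-weighted mixing: C = (Q_r C_r + Q_w C_w)/(Q_r + Q_w)
= (7.10×20.0 + 1.89×27.4)/(7.10 + 1.89) = 193.8/8.990 = 21.56 °C.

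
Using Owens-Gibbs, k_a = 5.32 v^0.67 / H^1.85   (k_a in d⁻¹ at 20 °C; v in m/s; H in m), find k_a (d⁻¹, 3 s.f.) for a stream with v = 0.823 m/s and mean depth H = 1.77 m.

k_a = 5.32 × 0.823^0.67 / 1.77^1.85 = 5.32 × 0.8776 / 2.876 = 1.624 d⁻¹.

k_a ≈ 1.62 d⁻¹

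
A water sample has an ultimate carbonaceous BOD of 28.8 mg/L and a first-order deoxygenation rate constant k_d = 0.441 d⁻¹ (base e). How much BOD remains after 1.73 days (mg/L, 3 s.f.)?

L_t = L₀ e^(−k_d t) = 28.8 × e^(−0.441×1.73) = 28.8 × 0.4663 = 13.43 mg/L.

L ≈ 13.4 mg/L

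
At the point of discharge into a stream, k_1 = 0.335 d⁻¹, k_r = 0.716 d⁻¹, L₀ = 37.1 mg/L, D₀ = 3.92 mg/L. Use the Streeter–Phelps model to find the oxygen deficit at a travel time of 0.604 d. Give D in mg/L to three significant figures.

D ≈ 8.02 mg/L

k_1 L₀/(k_r−k_1) = 0.335×37.1/(0.716−0.335) = 12.43/0.3810 = 32.62 mg/L.
e^(−k_1 t) = e^(−0.335×0.6040) = 0.8168; e^(−k_r t) = e^(−0.716×0.6040) = 0.6489.
D = 32.62 × (0.8168 − 0.6489) + 3.92 × 0.6489 = 5.477 + 2.544 = 8.021 mg/L.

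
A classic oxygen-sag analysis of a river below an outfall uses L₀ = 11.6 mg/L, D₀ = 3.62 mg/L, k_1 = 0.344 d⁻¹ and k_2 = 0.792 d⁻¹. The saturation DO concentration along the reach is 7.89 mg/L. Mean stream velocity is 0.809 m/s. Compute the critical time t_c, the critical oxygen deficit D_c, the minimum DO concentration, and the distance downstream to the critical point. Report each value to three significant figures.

t_c ≈ 0.697 d; D_c ≈ 3.96 mg/L; min DO ≈ 3.93 mg/L; x_c ≈ 48.7 km

At the critical point dD/dt = 0, so k_1 L₀ e^(−k_1 t) = k_2 D. Substituting D(t) from the Streeter–Phelps equation and solving for t gives
t_c = ln[(k_2/k_1)(1 − D₀(k_2−k_1)/(k_1 L₀))] / (k_2−k_1).
Here k_2−k_1 = 0.4480 d⁻¹ and 1 − D₀(k_2−k_1)/(k_1 L₀) = 1 − 3.62×0.4480/(0.344×11.6) = 0.5936, so
t_c = ln(2.302 × 0.5936) / 0.4480 = 0.3123 / 0.4480 = 0.6972 d.
D_c = (k_1/k_2) L₀ e^(−k_1 t_c) = (0.344/0.792) × 11.6 × e^(−0.344×0.6972) = 0.4343 × 11.6 × 0.7868 = 3.964 mg/L.
Minimum DO = C_s − D_c = 7.89 − 3.964 = 3.926 mg/L.
x_c = v t_c = 0.809 m/s × 0.6972 d × 86400 s/d = 48730 m ≈ 48.7 km.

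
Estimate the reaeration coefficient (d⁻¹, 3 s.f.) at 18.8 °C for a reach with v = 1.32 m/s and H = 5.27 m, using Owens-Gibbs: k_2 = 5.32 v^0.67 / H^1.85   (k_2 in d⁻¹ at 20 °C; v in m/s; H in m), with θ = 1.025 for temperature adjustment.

k_2(20) = 5.32 × 1.32^0.67 / 5.27^1.85 = 5.32 × 1.204 / 21.64 = 0.2960 d⁻¹.
k_2(18.8) = 0.2960 × 1.025^(18.8−20) = 0.2960 × 0.9708 = 0.2874 d⁻¹.

k_2 ≈ 0.287 d⁻¹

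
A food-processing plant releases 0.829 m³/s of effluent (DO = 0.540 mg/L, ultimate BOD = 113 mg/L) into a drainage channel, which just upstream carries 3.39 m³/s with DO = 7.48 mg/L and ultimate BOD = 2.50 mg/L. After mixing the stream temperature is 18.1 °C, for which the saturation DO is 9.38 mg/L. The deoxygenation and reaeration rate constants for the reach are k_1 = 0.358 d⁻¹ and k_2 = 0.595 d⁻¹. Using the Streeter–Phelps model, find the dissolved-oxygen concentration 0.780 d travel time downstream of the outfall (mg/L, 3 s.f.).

Mixed DO = (3.39×7.48 + 0.829×0.540)/(3.39+0.829) = 25.80/4.219 = 6.116 mg/L.
Mixed L₀ = (3.39×2.50 + 0.829×113)/(4.219) = 102.2/4.219 = 24.21 mg/L.
Initial deficit D₀ = C_s − DO₀ = 9.38 − 6.116 = 3.264 mg/L.
D(0.780) = [0.358×24.21/(0.595−0.358)](e^(−0.358×0.780) − e^(−0.595×0.780)) + 3.264 e^(−0.595×0.780)
= 36.57 × (0.7564 − 0.6287) + 3.264 × 0.6287 = 6.721 mg/L.
DO = 9.38 − 6.721 = 2.659 mg/L.

DO ≈ 2.66 mg/L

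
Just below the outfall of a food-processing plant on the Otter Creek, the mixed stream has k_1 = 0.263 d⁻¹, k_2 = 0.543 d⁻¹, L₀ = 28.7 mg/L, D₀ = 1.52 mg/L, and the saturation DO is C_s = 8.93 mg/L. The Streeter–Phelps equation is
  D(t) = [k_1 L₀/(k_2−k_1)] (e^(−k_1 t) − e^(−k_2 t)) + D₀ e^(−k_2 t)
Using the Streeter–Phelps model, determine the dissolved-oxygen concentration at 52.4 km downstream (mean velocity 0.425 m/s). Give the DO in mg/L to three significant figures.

Travel time t = x/v = 52.4 km / (0.425 m/s) = 52400 m / 0.425 m/s = 123300 s = 1.427 d.
k_1 L₀/(k_2−k_1) = 0.263×28.7/(0.543−0.263) = 7.548/0.2800 = 26.96 mg/L.
e^(−k_1 t) = e^(−0.263×1.427) = 0.6871; e^(−k_2 t) = e^(−0.543×1.427) = 0.4608.
D = 26.96 × (0.6871 − 0.4608) + 1.52 × 0.4608 = 6.101 + 0.7004 = 6.801 mg/L.
DO = C_s − D = 8.93 − 6.801 = 2.129 mg/L.

DO ≈ 2.13 mg/L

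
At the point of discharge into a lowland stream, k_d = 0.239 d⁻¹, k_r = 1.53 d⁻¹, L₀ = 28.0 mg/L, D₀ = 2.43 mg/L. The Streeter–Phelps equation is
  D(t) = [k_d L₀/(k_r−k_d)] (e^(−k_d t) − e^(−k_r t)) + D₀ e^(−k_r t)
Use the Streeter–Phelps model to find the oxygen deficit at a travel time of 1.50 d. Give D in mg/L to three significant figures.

D ≈ 3.34 mg/L

k_d L₀/(k_r−k_d) = 0.239×28.0/(1.53−0.239) = 6.692/1.291 = 5.184 mg/L.
e^(−k_d t) = e^(−0.239×1.500) = 0.6987; e^(−k_r t) = e^(−1.53×1.500) = 0.1008.
D = 5.184 × (0.6987 − 0.1008) + 2.43 × 0.1008 = 3.100 + 0.2449 = 3.344 mg/L.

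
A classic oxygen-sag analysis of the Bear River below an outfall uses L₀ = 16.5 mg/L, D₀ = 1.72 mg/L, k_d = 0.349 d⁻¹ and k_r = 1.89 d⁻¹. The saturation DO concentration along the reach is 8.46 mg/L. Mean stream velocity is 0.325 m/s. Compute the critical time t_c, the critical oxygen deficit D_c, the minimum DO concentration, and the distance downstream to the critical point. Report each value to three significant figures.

t_c ≈ 0.696 d; D_c ≈ 2.39 mg/L; min DO ≈ 6.07 mg/L; x_c ≈ 19.5 km

t_c = [1/(k_r−k_d)] ln[(k_r/k_d)(1 − D₀(k_r−k_d)/(k_d L₀))]
= [1/(1.89−0.349)] ln[(1.89/0.349)(1 − 1.72×1.541/(0.349×16.5))]
= (1/1.541) ln[5.415 × 0.5397] = 0.6489 × ln(2.923) = 0.6489 × 1.073 = 0.6960 d.
D_c = (k_d/k_r) L₀ e^(−k_d t_c) = (0.349/1.89) × 16.5 × e^(−0.349×0.6960) = 0.1847 × 16.5 × 0.7843 = 2.390 mg/L.
Minimum DO = C_s − D_c = 8.46 − 2.390 = 6.070 mg/L.
x_c = v t_c = 0.325 m/s × 0.6960 d × 86400 s/d = 19540 m ≈ 19.5 km.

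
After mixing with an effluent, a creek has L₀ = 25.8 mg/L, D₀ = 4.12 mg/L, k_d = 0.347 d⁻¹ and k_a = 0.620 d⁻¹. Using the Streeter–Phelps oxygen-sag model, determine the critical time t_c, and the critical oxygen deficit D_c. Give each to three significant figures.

At the critical point dD/dt = 0, so k_d L₀ e^(−k_d t) = k_a D. Substituting D(t) from the Streeter–Phelps equation and solving for t gives
t_c = ln[(k_a/k_d)(1 − D₀(k_a−k_d)/(k_d L₀))] / (k_a−k_d).
Here k_a−k_d = 0.2730 d⁻¹ and 1 − D₀(k_a−k_d)/(k_d L₀) = 1 − 4.12×0.2730/(0.347×25.8) = 0.8744, so
t_c = ln(1.787 × 0.8744) / 0.2730 = 0.4461 / 0.2730 = 1.634 d.
D_c = (k_d/k_a) L₀ e^(−k_d t_c) = (0.347/0.620) × 25.8 × e^(−0.347×1.634) = 0.5597 × 25.8 × 0.5672 = 8.190 mg/L.

t_c ≈ 1.63 d; D_c ≈ 8.19 mg/L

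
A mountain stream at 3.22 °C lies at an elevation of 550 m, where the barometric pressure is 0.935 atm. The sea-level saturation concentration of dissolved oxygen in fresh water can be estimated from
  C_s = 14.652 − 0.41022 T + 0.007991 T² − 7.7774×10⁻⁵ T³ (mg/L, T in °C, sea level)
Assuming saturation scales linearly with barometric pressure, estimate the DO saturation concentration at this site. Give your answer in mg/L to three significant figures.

C_s ≈ 12.5 mg/L

At sea level: C_s = 14.652 − 0.41022×3.22 + 0.007991×3.22² − 7.7774×10⁻⁵×3.22³ = 13.41 mg/L.
Pressure correction: C_s' = 13.41 × 0.935 = 12.54 mg/L.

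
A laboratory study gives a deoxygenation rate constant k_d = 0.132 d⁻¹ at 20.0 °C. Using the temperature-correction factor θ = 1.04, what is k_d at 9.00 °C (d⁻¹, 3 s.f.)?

k_d ≈ 0.0857 d⁻¹

k_d(T₂) = k_d(T₁) · θ^(T₂−T₁) = 0.132 × 1.04^(9.00−20.0)
= 0.132 × 1.04^-11.0 = 0.132 × 0.6496 = 0.08574 d⁻¹.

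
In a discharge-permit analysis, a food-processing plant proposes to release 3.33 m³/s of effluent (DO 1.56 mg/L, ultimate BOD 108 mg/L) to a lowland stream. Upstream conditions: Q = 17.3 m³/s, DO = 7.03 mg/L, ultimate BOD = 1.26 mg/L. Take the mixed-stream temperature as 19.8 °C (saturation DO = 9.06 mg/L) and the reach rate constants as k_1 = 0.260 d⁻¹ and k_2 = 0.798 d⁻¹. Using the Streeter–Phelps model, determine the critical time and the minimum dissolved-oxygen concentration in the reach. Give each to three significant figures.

t_c ≈ 1.35 d; minimum DO ≈ 4.82 mg/L

Mixed DO = (17.3×7.03 + 3.33×1.56)/(17.3+3.33) = 126.8/20.63 = 6.147 mg/L.
Mixed L₀ = (17.3×1.26 + 3.33×108)/(20.63) = 381.4/20.63 = 18.49 mg/L.
Initial deficit D₀ = C_s − DO₀ = 9.06 − 6.147 = 2.913 mg/L.
t_c = (1/0.5380) ln[(0.798/0.260)(1 − 2.913×0.5380/(0.260×18.49))] = 1.859 × ln(2.069) = 1.351 d.
D_c = (0.260/0.798) × 18.49 × e^(−0.260×1.351) = 0.3258 × 18.49 × 0.7038 = 4.240 mg/L.
Minimum DO = 9.06 − 4.240 = 4.820 mg/L.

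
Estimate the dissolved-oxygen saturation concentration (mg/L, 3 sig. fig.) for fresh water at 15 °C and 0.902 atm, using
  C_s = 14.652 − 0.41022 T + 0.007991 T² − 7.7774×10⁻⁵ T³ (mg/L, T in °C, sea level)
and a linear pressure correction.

At sea level: C_s = 14.652 − 0.41022×15 + 0.007991×15² − 7.7774×10⁻⁵×15³ = 10.03 mg/L.
Pressure correction: C_s' = 10.03 × 0.902 = 9.051 mg/L.

C_s ≈ 9.05 mg/L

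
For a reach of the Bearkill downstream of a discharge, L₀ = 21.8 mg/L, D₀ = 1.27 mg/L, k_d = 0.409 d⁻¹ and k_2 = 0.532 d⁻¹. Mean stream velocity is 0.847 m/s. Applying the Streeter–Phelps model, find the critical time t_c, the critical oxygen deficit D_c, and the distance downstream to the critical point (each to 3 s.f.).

With k_2/k_d = 1.301 and 1 − D₀(k_2−k_d)/(k_d L₀) = 0.9825,
t_c = ln(1.301 × 0.9825) / (0.532 − 0.409) = ln(1.278) / 0.1230 = 0.2453/0.1230 = 1.994 d.
L(t_c) = L₀ e^(−k_d t_c) = 21.8 × 0.4424 = 9.645 mg/L, and at the critical point k_2 D_c = k_d L, so D_c = (0.409/0.532) × 9.645 = 7.415 mg/L.
x_c = v t_c = 0.847 m/s × 1.994 d × 86400 s/d = 145900 m ≈ 146 km.

t_c ≈ 1.99 d; D_c ≈ 7.41 mg/L; x_c ≈ 146 km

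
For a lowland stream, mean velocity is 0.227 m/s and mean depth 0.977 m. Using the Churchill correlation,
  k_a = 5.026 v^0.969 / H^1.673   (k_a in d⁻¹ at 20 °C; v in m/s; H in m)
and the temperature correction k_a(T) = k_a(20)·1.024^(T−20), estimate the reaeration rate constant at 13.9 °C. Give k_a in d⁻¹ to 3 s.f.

k_a ≈ 1.07 d⁻¹

k_a(20) = 5.026 × 0.227^0.969 / 0.977^1.673 = 5.026 × 0.2377 / 0.9618 = 1.242 d⁻¹.
k_a(13.9) = 1.242 × 1.024^(13.9−20) = 1.242 × 0.8653 = 1.075 d⁻¹.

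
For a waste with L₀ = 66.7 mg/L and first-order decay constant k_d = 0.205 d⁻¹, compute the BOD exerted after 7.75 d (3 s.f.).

y ≈ 53.1 mg/L

y_t = L₀(1 − e^(−k_d t)) = 66.7 × (1 − e^(−0.205×7.75))
= 66.7 × (1 − 0.2042) = 66.7 × 0.7958 = 53.08 mg/L.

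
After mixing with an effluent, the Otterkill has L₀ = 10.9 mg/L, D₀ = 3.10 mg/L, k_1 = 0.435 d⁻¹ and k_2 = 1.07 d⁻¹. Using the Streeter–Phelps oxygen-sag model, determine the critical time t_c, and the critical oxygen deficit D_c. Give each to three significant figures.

t_c ≈ 0.573 d; D_c ≈ 3.45 mg/L

With k_2/k_1 = 2.460 and 1 − D₀(k_2−k_1)/(k_1 L₀) = 0.5848,
t_c = ln(2.460 × 0.5848) / (1.07 − 0.435) = ln(1.439) / 0.6350 = 0.3636/0.6350 = 0.5727 d.
L(t_c) = L₀ e^(−k_1 t_c) = 10.9 × 0.7795 = 8.496 mg/L, and at the critical point k_2 D_c = k_1 L, so D_c = (0.435/1.07) × 8.496 = 3.454 mg/L.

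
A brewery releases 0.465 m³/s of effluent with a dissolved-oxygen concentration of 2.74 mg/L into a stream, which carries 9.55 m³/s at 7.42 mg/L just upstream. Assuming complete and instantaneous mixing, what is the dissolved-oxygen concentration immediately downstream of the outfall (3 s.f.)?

7.20 mg/L

Flow-weighted mixing: C = (Q_r C_r + Q_w C_w)/(Q_r + Q_w)
= (9.55×7.42 + 0.465×2.74)/(9.55 + 0.465) = 72.14/10.02 = 7.203 mg/L.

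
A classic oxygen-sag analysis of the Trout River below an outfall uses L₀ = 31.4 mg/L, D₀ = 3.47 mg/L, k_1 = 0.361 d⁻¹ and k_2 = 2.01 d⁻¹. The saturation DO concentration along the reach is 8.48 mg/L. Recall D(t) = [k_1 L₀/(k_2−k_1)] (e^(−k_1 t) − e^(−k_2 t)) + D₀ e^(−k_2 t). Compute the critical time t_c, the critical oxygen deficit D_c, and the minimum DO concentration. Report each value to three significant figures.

t_c ≈ 0.615 d; D_c ≈ 4.52 mg/L; min DO ≈ 3.96 mg/L

t_c = [1/(k_2−k_1)] ln[(k_2/k_1)(1 − D₀(k_2−k_1)/(k_1 L₀))]
= [1/(2.01−0.361)] ln[(2.01/0.361)(1 − 3.47×1.649/(0.361×31.4))]
= (1/1.649) ln[5.568 × 0.4952] = 0.6064 × ln(2.757) = 0.6064 × 1.014 = 0.6151 d.
D_c = (k_1/k_2) L₀ e^(−k_1 t_c) = (0.361/2.01) × 31.4 × e^(−0.361×0.6151) = 0.1796 × 31.4 × 0.8009 = 4.517 mg/L.
Minimum DO = C_s − D_c = 8.48 − 4.517 = 3.963 mg/L.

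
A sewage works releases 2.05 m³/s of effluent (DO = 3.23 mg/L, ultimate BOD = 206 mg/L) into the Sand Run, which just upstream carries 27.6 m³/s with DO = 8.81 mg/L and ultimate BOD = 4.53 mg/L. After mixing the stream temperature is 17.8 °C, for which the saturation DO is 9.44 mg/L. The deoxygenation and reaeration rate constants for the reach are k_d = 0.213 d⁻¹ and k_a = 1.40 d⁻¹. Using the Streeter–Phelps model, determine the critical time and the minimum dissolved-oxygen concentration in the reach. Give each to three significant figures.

Mixed DO = (27.6×8.81 + 2.05×3.23)/(27.6+2.05) = 249.8/29.65 = 8.424 mg/L.
Mixed L₀ = (27.6×4.53 + 2.05×206)/(29.65) = 547.3/29.65 = 18.46 mg/L.
Initial deficit D₀ = C_s − DO₀ = 9.44 − 8.424 = 1.016 mg/L.
t_c = (1/1.187) ln[(1.40/0.213)(1 − 1.016×1.187/(0.213×18.46))] = 0.8425 × ln(4.557) = 1.278 d.
D_c = (0.213/1.40) × 18.46 × e^(−0.213×1.278) = 0.1521 × 18.46 × 0.7617 = 2.139 mg/L.
Minimum DO = 9.44 − 2.139 = 7.301 mg/L.

t_c ≈ 1.28 d; minimum DO ≈ 7.30 mg/L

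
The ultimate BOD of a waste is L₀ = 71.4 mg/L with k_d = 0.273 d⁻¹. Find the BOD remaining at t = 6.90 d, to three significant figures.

L ≈ 10.9 mg/L

L_t = L₀ e^(−k_d t) = 71.4 × e^(−0.273×6.90) = 71.4 × 0.1520 = 10.85 mg/L.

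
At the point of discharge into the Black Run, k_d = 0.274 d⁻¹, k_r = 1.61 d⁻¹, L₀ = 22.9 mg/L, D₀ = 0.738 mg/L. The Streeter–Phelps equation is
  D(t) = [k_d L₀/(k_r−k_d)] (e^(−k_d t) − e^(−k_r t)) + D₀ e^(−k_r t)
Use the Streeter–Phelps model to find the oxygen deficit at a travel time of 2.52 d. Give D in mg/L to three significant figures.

k_d L₀/(k_r−k_d) = 0.274×22.9/(1.61−0.274) = 6.275/1.336 = 4.697 mg/L.
e^(−k_d t) = e^(−0.274×2.520) = 0.5013; e^(−k_r t) = e^(−1.61×2.520) = 0.01730.
D = 4.697 × (0.5013 − 0.01730) + 0.738 × 0.01730 = 2.273 + 0.01277 = 2.286 mg/L.

D ≈ 2.29 mg/L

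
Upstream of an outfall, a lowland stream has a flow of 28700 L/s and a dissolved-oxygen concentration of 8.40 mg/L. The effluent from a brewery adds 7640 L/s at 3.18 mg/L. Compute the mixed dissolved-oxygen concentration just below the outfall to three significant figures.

Flow-weighted mixing: C = (Q_r C_r + Q_w C_w)/(Q_r + Q_w)
= (28700×8.40 + 7640×3.18)/(28700 + 7640) = 265400/36340 = 7.303 mg/L.

7.30 mg/L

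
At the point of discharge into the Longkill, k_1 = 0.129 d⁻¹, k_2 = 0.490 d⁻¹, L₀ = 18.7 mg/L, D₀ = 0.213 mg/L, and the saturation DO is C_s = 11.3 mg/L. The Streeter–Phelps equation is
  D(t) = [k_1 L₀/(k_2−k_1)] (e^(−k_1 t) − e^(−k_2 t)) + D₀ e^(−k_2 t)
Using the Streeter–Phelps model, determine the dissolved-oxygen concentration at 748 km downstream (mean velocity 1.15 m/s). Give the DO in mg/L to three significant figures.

DO ≈ 8.93 mg/L

Travel time t = x/v = 748 km / (1.15 m/s) = 748000 m / 1.15 m/s = 650400 s = 7.528 d.
k_1 L₀/(k_2−k_1) = 0.129×18.7/(0.490−0.129) = 2.412/0.3610 = 6.682 mg/L.
e^(−k_1 t) = e^(−0.129×7.528) = 0.3787; e^(−k_2 t) = e^(−0.490×7.528) = 0.02500.
D = 6.682 × (0.3787 − 0.02500) + 0.213 × 0.02500 = 2.363 + 0.005325 = 2.369 mg/L.
DO = C_s − D = 11.3 − 2.369 = 8.931 mg/L.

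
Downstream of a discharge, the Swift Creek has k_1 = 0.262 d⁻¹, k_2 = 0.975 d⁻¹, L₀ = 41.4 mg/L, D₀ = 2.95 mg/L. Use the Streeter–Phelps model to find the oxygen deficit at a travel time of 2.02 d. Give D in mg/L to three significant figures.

D ≈ 7.25 mg/L

k_1 L₀/(k_2−k_1) = 0.262×41.4/(0.975−0.262) = 10.85/0.7130 = 15.21 mg/L.
e^(−k_1 t) = e^(−0.262×2.020) = 0.5891; e^(−k_2 t) = e^(−0.975×2.020) = 0.1395.
D = 15.21 × (0.5891 − 0.1395) + 2.95 × 0.1395 = 6.839 + 0.4116 = 7.250 mg/L.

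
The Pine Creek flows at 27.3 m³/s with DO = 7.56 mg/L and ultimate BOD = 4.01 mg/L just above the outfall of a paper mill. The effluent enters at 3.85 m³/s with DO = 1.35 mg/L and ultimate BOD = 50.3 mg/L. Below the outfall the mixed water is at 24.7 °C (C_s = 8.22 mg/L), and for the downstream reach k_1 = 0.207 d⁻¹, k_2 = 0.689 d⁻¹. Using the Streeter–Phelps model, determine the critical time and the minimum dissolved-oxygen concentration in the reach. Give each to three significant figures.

t_c ≈ 1.63 d; minimum DO ≈ 6.13 mg/L

Mixed DO = (27.3×7.56 + 3.85×1.35)/(27.3+3.85) = 211.6/31.15 = 6.792 mg/L.
Mixed L₀ = (27.3×4.01 + 3.85×50.3)/(31.15) = 303.1/31.15 = 9.731 mg/L.
Initial deficit D₀ = C_s − DO₀ = 8.22 − 6.792 = 1.428 mg/L.
t_c = (1/0.4820) ln[(0.689/0.207)(1 − 1.428×0.4820/(0.207×9.731))] = 2.075 × ln(2.192) = 1.628 d.
D_c = (0.207/0.689) × 9.731 × e^(−0.207×1.628) = 0.3004 × 9.731 × 0.7139 = 2.087 mg/L.
Minimum DO = 8.22 − 2.087 = 6.133 mg/L.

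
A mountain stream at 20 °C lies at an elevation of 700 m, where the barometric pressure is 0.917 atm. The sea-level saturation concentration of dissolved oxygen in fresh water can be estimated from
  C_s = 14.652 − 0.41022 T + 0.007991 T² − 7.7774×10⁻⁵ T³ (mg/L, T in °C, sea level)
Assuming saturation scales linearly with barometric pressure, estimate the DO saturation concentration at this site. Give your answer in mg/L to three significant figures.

At sea level: C_s = 14.652 − 0.41022×20 + 0.007991×20² − 7.7774×10⁻⁵×20³ = 9.022 mg/L.
Pressure correction: C_s' = 9.022 × 0.917 = 8.273 mg/L.

C_s ≈ 8.27 mg/L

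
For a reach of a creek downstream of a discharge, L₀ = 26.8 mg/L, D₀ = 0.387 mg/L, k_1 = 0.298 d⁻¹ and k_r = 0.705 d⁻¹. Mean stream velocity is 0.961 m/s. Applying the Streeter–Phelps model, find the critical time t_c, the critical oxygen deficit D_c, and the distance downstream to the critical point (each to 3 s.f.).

With k_r/k_1 = 2.366 and 1 − D₀(k_r−k_1)/(k_1 L₀) = 0.9803,
t_c = ln(2.366 × 0.9803) / (0.705 − 0.298) = ln(2.319) / 0.4070 = 0.8412/0.4070 = 2.067 d.
L(t_c) = L₀ e^(−k_1 t_c) = 26.8 × 0.5402 = 14.48 mg/L, and at the critical point k_r D_c = k_1 L, so D_c = (0.298/0.705) × 14.48 = 6.119 mg/L.
x_c = v t_c = 0.961 m/s × 2.067 d × 86400 s/d = 171600 m ≈ 172 km.

t_c ≈ 2.07 d; D_c ≈ 6.12 mg/L; x_c ≈ 172 km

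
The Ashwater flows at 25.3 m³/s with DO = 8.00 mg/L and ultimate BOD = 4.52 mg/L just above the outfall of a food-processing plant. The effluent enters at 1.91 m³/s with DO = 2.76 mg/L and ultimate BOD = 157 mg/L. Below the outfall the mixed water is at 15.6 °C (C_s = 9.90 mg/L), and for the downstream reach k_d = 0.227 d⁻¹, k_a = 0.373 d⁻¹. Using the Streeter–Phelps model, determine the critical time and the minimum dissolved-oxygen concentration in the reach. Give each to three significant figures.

Mixed DO = (25.3×8.00 + 1.91×2.76)/(25.3+1.91) = 207.7/27.21 = 7.632 mg/L.
Mixed L₀ = (25.3×4.52 + 1.91×157)/(27.21) = 414.2/27.21 = 15.22 mg/L.
Initial deficit D₀ = C_s − DO₀ = 9.90 − 7.632 = 2.268 mg/L.
t_c = (1/0.1460) ln[(0.373/0.227)(1 − 2.268×0.1460/(0.227×15.22))] = 6.849 × ln(1.486) = 2.712 d.
D_c = (0.227/0.373) × 15.22 × e^(−0.227×2.712) = 0.6086 × 15.22 × 0.5403 = 5.006 mg/L.
Minimum DO = 9.90 − 5.006 = 4.894 mg/L.

t_c ≈ 2.71 d; minimum DO ≈ 4.89 mg/L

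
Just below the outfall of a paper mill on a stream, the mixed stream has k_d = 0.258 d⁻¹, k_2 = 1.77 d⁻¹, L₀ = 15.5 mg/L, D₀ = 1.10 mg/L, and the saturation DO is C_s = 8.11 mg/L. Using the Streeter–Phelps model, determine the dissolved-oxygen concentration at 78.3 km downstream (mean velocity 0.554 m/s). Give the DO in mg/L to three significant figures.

DO ≈ 6.46 mg/L

Travel time t = x/v = 78.3 km / (0.554 m/s) = 78300 m / 0.554 m/s = 141300 s = 1.636 d.
k_d L₀/(k_2−k_d) = 0.258×15.5/(1.77−0.258) = 3.999/1.512 = 2.645 mg/L.
e^(−k_d t) = e^(−0.258×1.636) = 0.6557; e^(−k_2 t) = e^(−1.77×1.636) = 0.05528.
D = 2.645 × (0.6557 − 0.05528) + 1.10 × 0.05528 = 1.588 + 0.06080 = 1.649 mg/L.
DO = C_s − D = 8.11 − 1.649 = 6.461 mg/L.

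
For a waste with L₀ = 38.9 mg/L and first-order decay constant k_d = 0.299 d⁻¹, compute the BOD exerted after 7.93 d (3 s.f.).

y ≈ 35.3 mg/L

y_t = L₀(1 − e^(−k_d t)) = 38.9 × (1 − e^(−0.299×7.93))
= 38.9 × (1 − 0.09338) = 38.9 × 0.9066 = 35.27 mg/L.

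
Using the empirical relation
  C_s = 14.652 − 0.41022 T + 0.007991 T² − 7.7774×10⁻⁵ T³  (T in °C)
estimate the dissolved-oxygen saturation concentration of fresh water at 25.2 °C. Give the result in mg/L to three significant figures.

C_s ≈ 8.14 mg/L

C_s = 14.652 − 0.41022×25.2 + 0.007991×25.2² − 7.7774×10⁻⁵×25.2³ = 8.144 mg/L.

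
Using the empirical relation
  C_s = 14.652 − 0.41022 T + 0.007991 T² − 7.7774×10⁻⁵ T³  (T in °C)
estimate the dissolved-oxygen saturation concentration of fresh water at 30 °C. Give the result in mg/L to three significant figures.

C_s = 14.652 − 0.41022×30 + 0.007991×30² − 7.7774×10⁻⁵×30³ = 7.437 mg/L.

C_s ≈ 7.44 mg/L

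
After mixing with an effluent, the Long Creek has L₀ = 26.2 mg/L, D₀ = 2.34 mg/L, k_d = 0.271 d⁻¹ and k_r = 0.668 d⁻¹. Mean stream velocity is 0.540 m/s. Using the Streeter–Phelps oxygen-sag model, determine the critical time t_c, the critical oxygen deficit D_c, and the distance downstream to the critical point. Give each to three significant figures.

t_c = [1/(k_r−k_d)] ln[(k_r/k_d)(1 − D₀(k_r−k_d)/(k_d L₀))]
= [1/(0.668−0.271)] ln[(0.668/0.271)(1 − 2.34×0.3970/(0.271×26.2))]
= (1/0.3970) ln[2.465 × 0.8692] = 2.519 × ln(2.142) = 2.519 × 0.7619 = 1.919 d.
D_c = (k_d/k_r) L₀ e^(−k_d t_c) = (0.271/0.668) × 26.2 × e^(−0.271×1.919) = 0.4057 × 26.2 × 0.5945 = 6.318 mg/L.
x_c = v t_c = 0.540 m/s × 1.919 d × 86400 s/d = 89540 m ≈ 89.5 km.

t_c ≈ 1.92 d; D_c ≈ 6.32 mg/L; x_c ≈ 89.5 km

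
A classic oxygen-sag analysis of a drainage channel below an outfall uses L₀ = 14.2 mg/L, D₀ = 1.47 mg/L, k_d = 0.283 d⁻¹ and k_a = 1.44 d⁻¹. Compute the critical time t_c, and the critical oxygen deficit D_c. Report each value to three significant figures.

With k_a/k_d = 5.088 and 1 − D₀(k_a−k_d)/(k_d L₀) = 0.5768,
t_c = ln(5.088 × 0.5768) / (1.44 − 0.283) = ln(2.935) / 1.157 = 1.077/1.157 = 0.9305 d.
L(t_c) = L₀ e^(−k_d t_c) = 14.2 × 0.7685 = 10.91 mg/L, and at the critical point k_a D_c = k_d L, so D_c = (0.283/1.44) × 10.91 = 2.145 mg/L.

t_c ≈ 0.931 d; D_c ≈ 2.14 mg/L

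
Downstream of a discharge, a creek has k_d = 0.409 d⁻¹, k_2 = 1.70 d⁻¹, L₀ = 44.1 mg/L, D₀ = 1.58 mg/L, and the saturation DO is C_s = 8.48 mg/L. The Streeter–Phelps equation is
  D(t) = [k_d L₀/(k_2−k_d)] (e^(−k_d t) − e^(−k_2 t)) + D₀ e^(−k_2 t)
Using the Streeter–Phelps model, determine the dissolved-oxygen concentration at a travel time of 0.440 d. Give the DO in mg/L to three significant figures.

k_d L₀/(k_2−k_d) = 0.409×44.1/(1.70−0.409) = 18.04/1.291 = 13.97 mg/L.
e^(−k_d t) = e^(−0.409×0.4400) = 0.8353; e^(−k_2 t) = e^(−1.70×0.4400) = 0.4733.
D = 13.97 × (0.8353 − 0.4733) + 1.58 × 0.4733 = 5.057 + 0.7478 = 5.805 mg/L.
DO = C_s − D = 8.48 − 5.805 = 2.675 mg/L.

DO ≈ 2.67 mg/L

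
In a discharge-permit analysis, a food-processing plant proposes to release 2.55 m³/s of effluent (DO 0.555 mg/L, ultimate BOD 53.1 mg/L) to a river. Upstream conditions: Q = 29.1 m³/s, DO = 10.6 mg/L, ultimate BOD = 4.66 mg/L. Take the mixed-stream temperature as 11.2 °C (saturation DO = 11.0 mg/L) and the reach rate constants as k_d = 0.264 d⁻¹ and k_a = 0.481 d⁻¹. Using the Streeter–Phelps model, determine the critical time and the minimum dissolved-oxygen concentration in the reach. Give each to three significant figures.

t_c ≈ 2.20 d; minimum DO ≈ 8.37 mg/L

Mixed DO = (29.1×10.6 + 2.55×0.555)/(29.1+2.55) = 309.9/31.65 = 9.791 mg/L.
Mixed L₀ = (29.1×4.66 + 2.55×53.1)/(31.65) = 271.0/31.65 = 8.563 mg/L.
Initial deficit D₀ = C_s − DO₀ = 11.0 − 9.791 = 1.209 mg/L.
t_c = (1/0.2170) ln[(0.481/0.264)(1 − 1.209×0.2170/(0.264×8.563))] = 4.608 × ln(1.610) = 2.196 d.
D_c = (0.264/0.481) × 8.563 × e^(−0.264×2.196) = 0.5489 × 8.563 × 0.5600 = 2.632 mg/L.
Minimum DO = 11.0 − 2.632 = 8.368 mg/L.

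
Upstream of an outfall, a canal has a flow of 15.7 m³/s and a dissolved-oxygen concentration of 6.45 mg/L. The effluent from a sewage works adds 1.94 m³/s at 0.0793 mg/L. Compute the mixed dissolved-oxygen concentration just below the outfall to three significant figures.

5.75 mg/L

Flow-weighted mixing: C = (Q_r C_r + Q_w C_w)/(Q_r + Q_w)
= (15.7×6.45 + 1.94×0.0793)/(15.7 + 1.94) = 101.4/17.64 = 5.749 mg/L.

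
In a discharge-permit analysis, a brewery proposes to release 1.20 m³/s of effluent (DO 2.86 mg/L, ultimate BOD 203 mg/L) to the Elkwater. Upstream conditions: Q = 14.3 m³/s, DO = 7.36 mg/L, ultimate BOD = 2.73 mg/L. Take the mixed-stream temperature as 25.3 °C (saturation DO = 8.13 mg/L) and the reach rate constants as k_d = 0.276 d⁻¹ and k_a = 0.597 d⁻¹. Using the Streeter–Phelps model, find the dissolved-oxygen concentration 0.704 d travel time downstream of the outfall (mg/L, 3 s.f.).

Mixed DO = (14.3×7.36 + 1.20×2.86)/(14.3+1.20) = 108.7/15.50 = 7.012 mg/L.
Mixed L₀ = (14.3×2.73 + 1.20×203)/(15.50) = 282.6/15.50 = 18.23 mg/L.
Initial deficit D₀ = C_s − DO₀ = 8.13 − 7.012 = 1.118 mg/L.
D(0.704) = [0.276×18.23/(0.597−0.276)](e^(−0.276×0.704) − e^(−0.597×0.704)) + 1.118 e^(−0.597×0.704)
= 15.68 × (0.8234 − 0.6569) + 1.118 × 0.6569 = 3.346 mg/L.
DO = 8.13 − 3.346 = 4.784 mg/L.

DO ≈ 4.78 mg/L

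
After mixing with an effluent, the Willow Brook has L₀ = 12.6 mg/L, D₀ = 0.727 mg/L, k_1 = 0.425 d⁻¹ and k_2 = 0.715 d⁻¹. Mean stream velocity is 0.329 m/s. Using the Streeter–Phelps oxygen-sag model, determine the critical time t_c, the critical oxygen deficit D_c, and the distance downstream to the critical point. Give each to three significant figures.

t_c ≈ 1.66 d; D_c ≈ 3.71 mg/L; x_c ≈ 47.1 km

At the critical point dD/dt = 0, so k_1 L₀ e^(−k_1 t) = k_2 D. Substituting D(t) from the Streeter–Phelps equation and solving for t gives
t_c = ln[(k_2/k_1)(1 − D₀(k_2−k_1)/(k_1 L₀))] / (k_2−k_1).
Here k_2−k_1 = 0.2900 d⁻¹ and 1 − D₀(k_2−k_1)/(k_1 L₀) = 1 − 0.727×0.2900/(0.425×12.6) = 0.9606, so
t_c = ln(1.682 × 0.9606) / 0.2900 = 0.4800 / 0.2900 = 1.655 d.
D_c = (k_1/k_2) L₀ e^(−k_1 t_c) = (0.425/0.715) × 12.6 × e^(−0.425×1.655) = 0.5944 × 12.6 × 0.4949 = 3.706 mg/L.
x_c = v t_c = 0.329 m/s × 1.655 d × 86400 s/d = 47050 m ≈ 47.1 km.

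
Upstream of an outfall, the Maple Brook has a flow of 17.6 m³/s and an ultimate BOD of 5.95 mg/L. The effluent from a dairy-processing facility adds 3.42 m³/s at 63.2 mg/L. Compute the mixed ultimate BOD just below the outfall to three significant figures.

Flow-weighted mixing: C = (Q_r C_r + Q_w C_w)/(Q_r + Q_w)
= (17.6×5.95 + 3.42×63.2)/(17.6 + 3.42) = 320.9/21.02 = 15.26 mg/L.

15.3 mg/L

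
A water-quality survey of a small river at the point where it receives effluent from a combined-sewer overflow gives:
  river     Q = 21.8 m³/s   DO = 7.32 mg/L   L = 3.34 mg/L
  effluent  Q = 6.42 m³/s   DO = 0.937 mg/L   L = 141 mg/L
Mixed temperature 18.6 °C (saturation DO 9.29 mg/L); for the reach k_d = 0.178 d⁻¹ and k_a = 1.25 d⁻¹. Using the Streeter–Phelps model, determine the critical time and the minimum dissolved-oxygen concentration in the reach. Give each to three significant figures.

Mixed DO = (21.8×7.32 + 6.42×0.937)/(21.8+6.42) = 165.6/28.22 = 5.868 mg/L.
Mixed L₀ = (21.8×3.34 + 6.42×141)/(28.22) = 978.0/28.22 = 34.66 mg/L.
Initial deficit D₀ = C_s − DO₀ = 9.29 − 5.868 = 3.422 mg/L.
t_c = (1/1.072) ln[(1.25/0.178)(1 − 3.422×1.072/(0.178×34.66))] = 0.9328 × ln(2.846) = 0.9758 d.
D_c = (0.178/1.25) × 34.66 × e^(−0.178×0.9758) = 0.1424 × 34.66 × 0.8406 = 4.148 mg/L.
Minimum DO = 9.29 − 4.148 = 5.142 mg/L.

t_c ≈ 0.976 d; minimum DO ≈ 5.14 mg/L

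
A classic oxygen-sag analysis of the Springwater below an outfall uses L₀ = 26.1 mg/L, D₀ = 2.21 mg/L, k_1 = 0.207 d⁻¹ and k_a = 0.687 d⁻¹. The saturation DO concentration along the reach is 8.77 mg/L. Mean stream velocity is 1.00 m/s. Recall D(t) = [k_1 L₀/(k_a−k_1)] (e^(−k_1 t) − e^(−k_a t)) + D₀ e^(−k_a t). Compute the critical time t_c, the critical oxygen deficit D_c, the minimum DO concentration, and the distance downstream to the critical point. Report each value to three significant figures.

t_c ≈ 2.04 d; D_c ≈ 5.15 mg/L; min DO ≈ 3.62 mg/L; x_c ≈ 177 km

At the critical point dD/dt = 0, so k_1 L₀ e^(−k_1 t) = k_a D. Substituting D(t) from the Streeter–Phelps equation and solving for t gives
t_c = ln[(k_a/k_1)(1 − D₀(k_a−k_1)/(k_1 L₀))] / (k_a−k_1).
Here k_a−k_1 = 0.4800 d⁻¹ and 1 − D₀(k_a−k_1)/(k_1 L₀) = 1 − 2.21×0.4800/(0.207×26.1) = 0.8037, so
t_c = ln(3.319 × 0.8037) / 0.4800 = 0.9810 / 0.4800 = 2.044 d.
D_c = (k_1/k_a) L₀ e^(−k_1 t_c) = (0.207/0.687) × 26.1 × e^(−0.207×2.044) = 0.3013 × 26.1 × 0.6550 = 5.151 mg/L.
Minimum DO = C_s − D_c = 8.77 − 5.151 = 3.619 mg/L.
x_c = v t_c = 1.00 m/s × 2.044 d × 86400 s/d = 176600 m ≈ 177 km.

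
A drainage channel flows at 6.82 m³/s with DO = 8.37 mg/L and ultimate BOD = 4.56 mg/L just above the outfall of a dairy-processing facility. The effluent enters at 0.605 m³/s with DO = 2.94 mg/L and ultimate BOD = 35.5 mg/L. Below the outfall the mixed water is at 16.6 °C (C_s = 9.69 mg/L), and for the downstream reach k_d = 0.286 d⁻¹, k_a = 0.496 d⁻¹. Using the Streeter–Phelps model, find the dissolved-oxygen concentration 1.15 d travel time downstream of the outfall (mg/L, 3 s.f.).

DO ≈ 7.20 mg/L

Mixed DO = (6.82×8.37 + 0.605×2.94)/(6.82+0.605) = 58.86/7.425 = 7.928 mg/L.
Mixed L₀ = (6.82×4.56 + 0.605×35.5)/(7.425) = 52.58/7.425 = 7.081 mg/L.
Initial deficit D₀ = C_s − DO₀ = 9.69 − 7.928 = 1.762 mg/L.
D(1.15) = [0.286×7.081/(0.496−0.286)](e^(−0.286×1.15) − e^(−0.496×1.15)) + 1.762 e^(−0.496×1.15)
= 9.644 × (0.7197 − 0.5653) + 1.762 × 0.5653 = 2.485 mg/L.
DO = 9.69 − 2.485 = 7.205 mg/L.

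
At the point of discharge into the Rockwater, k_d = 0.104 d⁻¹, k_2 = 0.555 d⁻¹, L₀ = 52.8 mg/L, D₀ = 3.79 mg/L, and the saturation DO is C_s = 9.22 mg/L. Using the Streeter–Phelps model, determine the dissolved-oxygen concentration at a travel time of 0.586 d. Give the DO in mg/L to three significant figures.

DO ≈ 3.82 mg/L

k_d L₀/(k_2−k_d) = 0.104×52.8/(0.555−0.104) = 5.491/0.4510 = 12.18 mg/L.
e^(−k_d t) = e^(−0.104×0.5860) = 0.9409; e^(−k_2 t) = e^(−0.555×0.5860) = 0.7224.
D = 12.18 × (0.9409 − 0.7224) + 3.79 × 0.7224 = 2.661 + 2.738 = 5.398 mg/L.
DO = C_s − D = 9.22 − 5.398 = 3.822 mg/L.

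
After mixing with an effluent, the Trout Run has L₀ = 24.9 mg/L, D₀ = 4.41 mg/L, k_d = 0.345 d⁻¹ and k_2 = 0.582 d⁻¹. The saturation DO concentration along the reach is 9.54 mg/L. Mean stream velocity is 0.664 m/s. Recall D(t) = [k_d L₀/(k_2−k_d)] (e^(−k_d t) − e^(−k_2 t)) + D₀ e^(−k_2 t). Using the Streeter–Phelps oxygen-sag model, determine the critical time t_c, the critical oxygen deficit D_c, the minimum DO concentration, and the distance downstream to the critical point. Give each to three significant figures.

At the critical point dD/dt = 0, so k_d L₀ e^(−k_d t) = k_2 D. Substituting D(t) from the Streeter–Phelps equation and solving for t gives
t_c = ln[(k_2/k_d)(1 − D₀(k_2−k_d)/(k_d L₀))] / (k_2−k_d).
Here k_2−k_d = 0.2370 d⁻¹ and 1 − D₀(k_2−k_d)/(k_d L₀) = 1 − 4.41×0.2370/(0.345×24.9) = 0.8783, so
t_c = ln(1.687 × 0.8783) / 0.2370 = 0.3932 / 0.2370 = 1.659 d.
L(t_c) = L₀ e^(−k_d t_c) = 24.9 × 0.5642 = 14.05 mg/L, and at the critical point k_2 D_c = k_d L, so D_c = (0.345/0.582) × 14.05 = 8.328 mg/L.
Minimum DO = C_s − D_c = 9.54 − 8.328 = 1.212 mg/L.
x_c = v t_c = 0.664 m/s × 1.659 d × 86400 s/d = 95180 m ≈ 95.2 km.

t_c ≈ 1.66 d; D_c ≈ 8.33 mg/L; min DO ≈ 1.21 mg/L; x_c ≈ 95.2 km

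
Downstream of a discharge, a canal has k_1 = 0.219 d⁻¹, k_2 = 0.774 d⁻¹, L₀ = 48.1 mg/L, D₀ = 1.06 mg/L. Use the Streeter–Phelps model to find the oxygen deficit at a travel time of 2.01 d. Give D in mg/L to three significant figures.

D ≈ 8.44 mg/L

k_1 L₀/(k_2−k_1) = 0.219×48.1/(0.774−0.219) = 10.53/0.5550 = 18.98 mg/L.
e^(−k_1 t) = e^(−0.219×2.010) = 0.6439; e^(−k_2 t) = e^(−0.774×2.010) = 0.2110.
D = 18.98 × (0.6439 − 0.2110) + 1.06 × 0.2110 = 8.216 + 0.2237 = 8.440 mg/L.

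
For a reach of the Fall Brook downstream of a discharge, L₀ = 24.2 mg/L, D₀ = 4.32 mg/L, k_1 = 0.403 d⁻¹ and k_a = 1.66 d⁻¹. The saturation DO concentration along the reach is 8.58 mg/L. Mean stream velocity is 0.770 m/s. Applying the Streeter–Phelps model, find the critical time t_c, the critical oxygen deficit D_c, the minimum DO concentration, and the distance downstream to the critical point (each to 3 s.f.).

t_c = [1/(k_a−k_1)] ln[(k_a/k_1)(1 − D₀(k_a−k_1)/(k_1 L₀))]
= [1/(1.66−0.403)] ln[(1.66/0.403)(1 − 4.32×1.257/(0.403×24.2))]
= (1/1.257) ln[4.119 × 0.4432] = 0.7955 × ln(1.826) = 0.7955 × 0.6019 = 0.4788 d.
L(t_c) = L₀ e^(−k_1 t_c) = 24.2 × 0.8245 = 19.95 mg/L, and at the critical point k_a D_c = k_1 L, so D_c = (0.403/1.66) × 19.95 = 4.844 mg/L.
Minimum DO = C_s − D_c = 8.58 − 4.844 = 3.736 mg/L.
x_c = v t_c = 0.770 m/s × 0.4788 d × 86400 s/d = 31860 m ≈ 31.9 km.

t_c ≈ 0.479 d; D_c ≈ 4.84 mg/L; min DO ≈ 3.74 mg/L; x_c ≈ 31.9 km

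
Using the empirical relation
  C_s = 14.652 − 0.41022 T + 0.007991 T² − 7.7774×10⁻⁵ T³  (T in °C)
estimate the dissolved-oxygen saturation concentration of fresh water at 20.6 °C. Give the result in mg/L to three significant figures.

C_s = 14.652 − 0.41022×20.6 + 0.007991×20.6² − 7.7774×10⁻⁵×20.6³ = 8.913 mg/L.

C_s ≈ 8.91 mg/L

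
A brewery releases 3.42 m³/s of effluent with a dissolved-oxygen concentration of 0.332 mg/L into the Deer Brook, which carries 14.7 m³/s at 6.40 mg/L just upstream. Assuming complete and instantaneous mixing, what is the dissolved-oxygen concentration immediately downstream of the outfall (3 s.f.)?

Flow-weighted mixing: C = (Q_r C_r + Q_w C_w)/(Q_r + Q_w)
= (14.7×6.40 + 3.42×0.332)/(14.7 + 3.42) = 95.22/18.12 = 5.255 mg/L.

5.25 mg/L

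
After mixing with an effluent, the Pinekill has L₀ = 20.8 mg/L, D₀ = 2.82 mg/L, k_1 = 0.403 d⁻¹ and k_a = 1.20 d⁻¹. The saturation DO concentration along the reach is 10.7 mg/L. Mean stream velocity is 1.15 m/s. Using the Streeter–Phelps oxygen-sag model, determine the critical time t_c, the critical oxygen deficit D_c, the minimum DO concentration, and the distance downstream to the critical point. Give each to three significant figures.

At the critical point dD/dt = 0, so k_1 L₀ e^(−k_1 t) = k_a D. Substituting D(t) from the Streeter–Phelps equation and solving for t gives
t_c = ln[(k_a/k_1)(1 − D₀(k_a−k_1)/(k_1 L₀))] / (k_a−k_1).
Here k_a−k_1 = 0.7970 d⁻¹ and 1 − D₀(k_a−k_1)/(k_1 L₀) = 1 − 2.82×0.7970/(0.403×20.8) = 0.7319, so
t_c = ln(2.978 × 0.7319) / 0.7970 = 0.7790 / 0.7970 = 0.9774 d.
L(t_c) = L₀ e^(−k_1 t_c) = 20.8 × 0.6744 = 14.03 mg/L, and at the critical point k_a D_c = k_1 L, so D_c = (0.403/1.20) × 14.03 = 4.711 mg/L.
Minimum DO = C_s − D_c = 10.7 − 4.711 = 5.989 mg/L.
x_c = v t_c = 1.15 m/s × 0.9774 d × 86400 s/d = 97120 m ≈ 97.1 km.

t_c ≈ 0.977 d; D_c ≈ 4.71 mg/L; min DO ≈ 5.99 mg/L; x_c ≈ 97.1 km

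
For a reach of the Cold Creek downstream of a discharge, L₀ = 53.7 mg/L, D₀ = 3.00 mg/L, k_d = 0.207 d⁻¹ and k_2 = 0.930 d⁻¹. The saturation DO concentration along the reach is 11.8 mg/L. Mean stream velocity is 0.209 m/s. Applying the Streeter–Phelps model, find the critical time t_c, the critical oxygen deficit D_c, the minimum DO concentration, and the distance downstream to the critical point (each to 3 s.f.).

t_c ≈ 1.78 d; D_c ≈ 8.27 mg/L; min DO ≈ 3.53 mg/L; x_c ≈ 32.1 km

With k_2/k_d = 4.493 and 1 − D₀(k_2−k_d)/(k_d L₀) = 0.8049,
t_c = ln(4.493 × 0.8049) / (0.930 − 0.207) = ln(3.616) / 0.7230 = 1.285/0.7230 = 1.778 d.
L(t_c) = L₀ e^(−k_d t_c) = 53.7 × 0.6921 = 37.17 mg/L, and at the critical point k_2 D_c = k_d L, so D_c = (0.207/0.930) × 37.17 = 8.272 mg/L.
Minimum DO = C_s − D_c = 11.8 − 8.272 = 3.528 mg/L.
x_c = v t_c = 0.209 m/s × 1.778 d × 86400 s/d = 32100 m ≈ 32.1 km.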